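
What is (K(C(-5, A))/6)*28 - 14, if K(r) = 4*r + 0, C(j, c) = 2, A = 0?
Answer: 70/3 ≈ 23.333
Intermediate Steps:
K(r) = 4*r
(K(C(-5, A))/6)*28 - 14 = ((4*2)/6)*28 - 14 = (8*(⅙))*28 - 14 = (4/3)*28 - 14 = 112/3 - 14 = 70/3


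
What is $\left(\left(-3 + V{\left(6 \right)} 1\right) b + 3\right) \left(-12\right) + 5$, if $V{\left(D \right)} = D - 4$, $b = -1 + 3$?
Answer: $-7$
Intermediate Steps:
$b = 2$
$V{\left(D \right)} = -4 + D$ ($V{\left(D \right)} = D - 4 = -4 + D$)
$\left(\left(-3 + V{\left(6 \right)} 1\right) b + 3\right) \left(-12\right) + 5 = \left(\left(-3 + \left(-4 + 6\right) 1\right) 2 + 3\right) \left(-12\right) + 5 = \left(\left(-3 + 2 \cdot 1\right) 2 + 3\right) \left(-12\right) + 5 = \left(\left(-3 + 2\right) 2 + 3\right) \left(-12\right) + 5 = \left(\left(-1\right) 2 + 3\right) \left(-12\right) + 5 = \left(-2 + 3\right) \left(-12\right) + 5 = 1 \left(-12\right) + 5 = -12 + 5 = -7$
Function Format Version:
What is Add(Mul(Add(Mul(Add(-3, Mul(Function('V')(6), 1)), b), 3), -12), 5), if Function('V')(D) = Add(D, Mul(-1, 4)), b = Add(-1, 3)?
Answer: -7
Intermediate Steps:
b = 2
Function('V')(D) = Add(-4, D) (Function('V')(D) = Add(D, -4) = Add(-4, D))
Add(Mul(Add(Mul(Add(-3, Mul(Function('V')(6), 1)), b), 3), -12), 5) = Add(Mul(Add(Mul(Add(-3, Mul(Add(-4, 6), 1)), 2), 3), -12), 5) = Add(Mul(Add(Mul(Add(-3, Mul(2, 1)), 2), 3), -12), 5) = Add(Mul(Add(Mul(Add(-3, 2), 2), 3), -12), 5) = Add(Mul(Add(Mul(-1, 2), 3), -12), 5) = Add(Mul(Add(-2, 3), -12), 5) = Add(Mul(1, -12), 5) = Add(-12, 5) = -7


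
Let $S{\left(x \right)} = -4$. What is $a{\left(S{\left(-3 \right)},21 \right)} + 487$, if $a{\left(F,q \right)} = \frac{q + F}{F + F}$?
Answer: $\frac{3879}{8} \approx 484.88$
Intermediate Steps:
$a{\left(F,q \right)} = \frac{F + q}{2 F}$
$a{\left(S{\left(-3 \right)},21 \right)} + 487 = \frac{-4 + 21}{2 \left(-4\right)} + 487 = \frac{1}{2} \left(- \frac{1}{4}\right) 17 + 487 = - \frac{17}{8} + 487 = \frac{3879}{8}$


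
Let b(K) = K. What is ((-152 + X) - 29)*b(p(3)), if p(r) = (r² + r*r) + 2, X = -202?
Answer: -7660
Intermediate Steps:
p(r) = 2 + 2*r² (p(r) = (r² + r²) + 2 = 2*r² + 2 = 2 + 2*r²)
((-152 + X) - 29)*b(p(3)) = ((-152 - 202) - 29)*(2 + 2*3²) = (-354 - 29)*(2 + 2*9) = -383*(2 + 18) = -383*20 = -7660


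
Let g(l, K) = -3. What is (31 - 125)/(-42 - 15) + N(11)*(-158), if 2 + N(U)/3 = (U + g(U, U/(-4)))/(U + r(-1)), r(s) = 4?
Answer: 198602/285 ≈ 696.85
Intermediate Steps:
N(U) = -6 + 3*(-3 + U)/(4 + U) (N(U) = -6 + 3*((U - 3)/(U + 4)) = -6 + 3*((-3 + U)/(4 + U)) = -6 + 3*(-3 + U)/(4 + U))
(31 - 125)/(-42 - 15) + N(11)*(-158) = (31 - 125)/(-42 - 15) + (3*(-11 - 1*11)/(4 + 11))*(-158) = -94/(-57) + (3*(-11 - 11)/15)*(-158) = -94*(-1/57) + (3*(1/15)*(-22))*(-158) = 94/57 - 22/5*(-158) = 94/57 + 3476/5 = 198602/285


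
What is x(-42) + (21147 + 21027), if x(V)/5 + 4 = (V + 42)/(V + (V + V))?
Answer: 42154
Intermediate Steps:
x(V) = -20 + 5*(42 + V)/(3*V) (x(V) = -20 + 5*((V + 42)/(V + (V + V))) = -20 + 5*((42 + V)/(V + 2*V)) = -20 + 5*((42 + V)/((3*V))) = -20 + 5*((42 + V)*(1/(3*V))) = -20 + 5*((42 + V)/(3*V)) = -20 + 5*(42 + V)/(3*V))
x(-42) + (21147 + 21027) = (-55/3 + 70/(-42)) + (21147 + 21027) = (-55/3 + 70*(-1/42)) + 42174 = (-55/3 - 5/3) + 42174 = -20 + 42174 = 42154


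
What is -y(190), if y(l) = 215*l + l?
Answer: -41040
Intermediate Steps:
y(l) = 216*l
-y(190) = -216*190 = -1*41040 = -41040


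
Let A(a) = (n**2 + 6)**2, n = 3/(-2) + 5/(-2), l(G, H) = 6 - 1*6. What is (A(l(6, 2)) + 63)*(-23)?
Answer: -12581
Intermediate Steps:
l(G, H) = 0 (l(G, H) = 6 - 6 = 0)
n = -4 (n = 3*(-1/2) + 5*(-1/2) = -3/2 - 5/2 = -4)
A(a) = 484 (A(a) = ((-4)**2 + 6)**2 = (16 + 6)**2 = 22**2 = 484)
(A(l(6, 2)) + 63)*(-23) = (484 + 63)*(-23) = 547*(-23) = -12581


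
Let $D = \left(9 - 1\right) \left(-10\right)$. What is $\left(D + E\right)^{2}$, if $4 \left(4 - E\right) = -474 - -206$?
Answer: $81$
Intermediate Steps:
$D = -80$ ($D = 8 \left(-10\right) = -80$)
$E = 71$ ($E = 4 - \frac{-474 - -206}{4} = 4 - \frac{-474 + 206}{4} = 4 - -67 = 4 + 67 = 71$)
$\left(D + E\right)^{2} = \left(-80 + 71\right)^{2} = \left(-9\right)^{2} = 81$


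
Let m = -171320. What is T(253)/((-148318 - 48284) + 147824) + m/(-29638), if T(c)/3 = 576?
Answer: 71598556/12462779 ≈ 5.7450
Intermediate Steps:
T(c) = 1728 (T(c) = 3*576 = 1728)
T(253)/((-148318 - 48284) + 147824) + m/(-29638) = 1728/((-148318 - 48284) + 147824) - 171320/(-29638) = 1728/(-196602 + 147824) - 171320*(-1/29638) = 1728/(-48778) + 85660/14819 = 1728*(-1/48778) + 85660/14819 = -864/24389 + 85660/14819 = 71598556/12462779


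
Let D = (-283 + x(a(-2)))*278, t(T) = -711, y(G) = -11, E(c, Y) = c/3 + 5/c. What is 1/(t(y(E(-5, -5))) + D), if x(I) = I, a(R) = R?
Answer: -1/79941 ≈ -1.2509e-5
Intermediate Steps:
E(c, Y) = 5/c + c/3 (E(c, Y) = c*(1/3) + 5/c = c/3 + 5/c = 5/c + c/3)
D = -79230 (D = (-283 - 2)*278 = -285*278 = -79230)
1/(t(y(E(-5, -5))) + D) = 1/(-711 - 79230) = 1/(-79941) = -1/79941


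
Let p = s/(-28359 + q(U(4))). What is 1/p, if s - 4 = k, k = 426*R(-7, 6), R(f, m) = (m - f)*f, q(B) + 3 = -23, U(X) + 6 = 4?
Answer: 28385/38762 ≈ 0.73229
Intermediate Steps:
U(X) = -2 (U(X) = -6 + 4 = -2)
q(B) = -26 (q(B) = -3 - 23 = -26)
R(f, m) = f*(m - f)
k = -38766 (k = 426*(-7*(6 - 1*(-7))) = 426*(-7*(6 + 7)) = 426*(-7*13) = 426*(-91) = -38766)
s = -38762 (s = 4 - 38766 = -38762)
p = 38762/28385 (p = -38762/(-28359 - 26) = -38762/(-28385) = -38762*(-1/28385) = 38762/28385 ≈ 1.3656)
1/p = 1/(38762/28385) = 28385/38762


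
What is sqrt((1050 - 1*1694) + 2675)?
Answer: sqrt(2031) ≈ 45.067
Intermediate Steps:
sqrt((1050 - 1*1694) + 2675) = sqrt((1050 - 1694) + 2675) = sqrt(-644 + 2675) = sqrt(2031)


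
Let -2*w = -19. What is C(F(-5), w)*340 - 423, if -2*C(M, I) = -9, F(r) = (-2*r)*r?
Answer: 1107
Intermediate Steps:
w = 19/2 (w = -½*(-19) = 19/2 ≈ 9.5000)
F(r) = -2*r²
C(M, I) = 9/2 (C(M, I) = -½*(-9) = 9/2)
C(F(-5), w)*340 - 423 = (9/2)*340 - 423 = 1530 - 423 = 1107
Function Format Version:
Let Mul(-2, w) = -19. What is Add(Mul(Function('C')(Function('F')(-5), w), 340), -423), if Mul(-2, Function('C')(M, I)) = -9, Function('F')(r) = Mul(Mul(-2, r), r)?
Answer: 1107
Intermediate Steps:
w = Rational(19, 2) (w = Mul(Rational(-1, 2), -19) = Rational(19, 2) ≈ 9.5000)
Function('F')(r) = Mul(-2, Pow(r, 2))
Function('C')(M, I) = Rational(9, 2) (Function('C')(M, I) = Mul(Rational(-1, 2), -9) = Rational(9, 2))
Add(Mul(Function('C')(Function('F')(-5), w), 340), -423) = Add(Mul(Rational(9, 2), 340), -423) = Add(1530, -423) = 1107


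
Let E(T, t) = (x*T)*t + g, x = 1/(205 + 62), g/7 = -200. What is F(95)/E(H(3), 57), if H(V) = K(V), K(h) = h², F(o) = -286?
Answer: 25454/124429 ≈ 0.20457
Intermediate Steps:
g = -1400 (g = 7*(-200) = -1400)
x = 1/267 ≈ 0.0037453
H(V) = V²
E(T, t) = -1400 + T*t/267 (E(T, t) = (T/267)*t - 1400 = T*t/267 - 1400 = -1400 + T*t/267)
F(95)/E(H(3), 57) = -286/(-1400 + (1/267)*3²*57) = -286/(-1400 + (1/267)*9*57) = -286/(-1400 + 171/89) = -286/(-124429/89) = -286*(-89/124429) = 25454/124429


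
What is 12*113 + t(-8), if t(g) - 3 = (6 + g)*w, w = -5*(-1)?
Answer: 1349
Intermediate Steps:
w = 5
t(g) = 33 + 5*g (t(g) = 3 + (6 + g)*5 = 3 + (30 + 5*g) = 33 + 5*g)
12*113 + t(-8) = 12*113 + (33 + 5*(-8)) = 1356 + (33 - 40) = 1356 - 7 = 1349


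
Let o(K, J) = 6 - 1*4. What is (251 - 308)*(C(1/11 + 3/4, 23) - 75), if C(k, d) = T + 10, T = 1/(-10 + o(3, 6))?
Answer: 29697/8 ≈ 3712.1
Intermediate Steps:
o(K, J) = 2 (o(K, J) = 6 - 4 = 2)
T = -1/8 (T = 1/(-10 + 2) = 1/(-8) = -1/8 ≈ -0.12500)
C(k, d) = 79/8 (C(k, d) = -1/8 + 10 = 79/8)
(251 - 308)*(C(1/11 + 3/4, 23) - 75) = (251 - 308)*(79/8 - 75) = -57*(-521/8) = 29697/8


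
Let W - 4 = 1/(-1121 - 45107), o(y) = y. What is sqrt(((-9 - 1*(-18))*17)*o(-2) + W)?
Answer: I*sqrt(161345624349)/23114 ≈ 17.378*I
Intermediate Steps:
W = 184911/46228 (W = 4 + 1/(-1121 - 45107) = 4 + 1/(-46228) = 4 - 1/46228 = 184911/46228 ≈ 4.0000)
sqrt(((-9 - 1*(-18))*17)*o(-2) + W) = sqrt(((-9 - 1*(-18))*17)*(-2) + 184911/46228) = sqrt(((-9 + 18)*17)*(-2) + 184911/46228) = sqrt((9*17)*(-2) + 184911/46228) = sqrt(153*(-2) + 184911/46228) = sqrt(-306 + 184911/46228) = sqrt(-13960857/46228) = I*sqrt(161345624349)/23114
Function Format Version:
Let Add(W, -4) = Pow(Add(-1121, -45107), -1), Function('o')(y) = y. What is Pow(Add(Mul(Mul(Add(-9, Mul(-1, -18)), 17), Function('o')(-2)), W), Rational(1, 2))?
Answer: Mul(Rational(1, 23114), I, Pow(161345624349, Rational(1, 2))) ≈ Mul(17.378, I)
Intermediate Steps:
W = Rational(184911, 46228) (W = Add(4, Pow(Add(-1121, -45107), -1)) = Add(4, Pow(-46228, -1)) = Add(4, Rational(-1, 46228)) = Rational(184911, 46228) ≈ 4.0000)
Pow(Add(Mul(Mul(Add(-9, Mul(-1, -18)), 17), Function('o')(-2)), W), Rational(1, 2)) = Pow(Add(Mul(Mul(Add(-9, Mul(-1, -18)), 17), -2), Rational(184911, 46228)), Rational(1, 2)) = Pow(Add(Mul(Mul(Add(-9, 18), 17), -2), Rational(184911, 46228)), Rational(1, 2)) = Pow(Add(Mul(Mul(9, 17), -2), Rational(184911, 46228)), Rational(1, 2)) = Pow(Add(Mul(153, -2), Rational(184911, 46228)), Rational(1, 2)) = Pow(Add(-306, Rational(184911, 46228)), Rational(1, 2)) = Pow(Rational(-13960857, 46228), Rational(1, 2)) = Mul(Rational(1, 23114), I, Pow(161345624349, Rational(1, 2)))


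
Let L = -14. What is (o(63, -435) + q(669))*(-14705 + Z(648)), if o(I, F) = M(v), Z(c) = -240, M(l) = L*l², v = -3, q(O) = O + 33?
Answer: -8608320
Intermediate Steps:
q(O) = 33 + O
M(l) = -14*l²
o(I, F) = -126 (o(I, F) = -14*(-3)² = -14*9 = -126)
(o(63, -435) + q(669))*(-14705 + Z(648)) = (-126 + (33 + 669))*(-14705 - 240) = (-126 + 702)*(-14945) = 576*(-14945) = -8608320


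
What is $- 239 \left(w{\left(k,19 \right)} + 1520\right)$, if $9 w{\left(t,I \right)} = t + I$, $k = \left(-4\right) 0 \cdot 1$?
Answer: $- \frac{3274061}{9} \approx -3.6378 \cdot 10^{5}$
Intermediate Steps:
$k = 0$ ($k = 0 \cdot 1 = 0$)
$w{\left(t,I \right)} = \frac{I}{9} + \frac{t}{9}$ ($w{\left(t,I \right)} = \frac{t + I}{9} = \frac{I + t}{9} = \frac{I}{9} + \frac{t}{9}$)
$- 239 \left(w{\left(k,19 \right)} + 1520\right) = - 239 \left(\left(\frac{1}{9} \cdot 19 + \frac{1}{9} \cdot 0\right) + 1520\right) = - 239 \left(\left(\frac{19}{9} + 0\right) + 1520\right) = - 239 \left(\frac{19}{9} + 1520\right) = \left(-239\right) \frac{13699}{9} = - \frac{3274061}{9}$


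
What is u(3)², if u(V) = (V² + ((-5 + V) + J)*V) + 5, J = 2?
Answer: 196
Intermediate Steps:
u(V) = 5 + V² + V*(-3 + V) (u(V) = (V² + ((-5 + V) + 2)*V) + 5 = (V² + (-3 + V)*V) + 5 = (V² + V*(-3 + V)) + 5 = 5 + V² + V*(-3 + V))
u(3)² = (5 - 3*3 + 2*3²)² = (5 - 9 + 2*9)² = (5 - 9 + 18)² = 14² = 196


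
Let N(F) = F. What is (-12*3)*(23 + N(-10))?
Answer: -468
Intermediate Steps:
(-12*3)*(23 + N(-10)) = (-12*3)*(23 - 10) = -36*13 = -468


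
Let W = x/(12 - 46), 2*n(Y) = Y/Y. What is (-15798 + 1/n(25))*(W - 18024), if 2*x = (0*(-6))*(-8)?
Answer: 284707104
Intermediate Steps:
x = 0 (x = ((0*(-6))*(-8))/2 = (0*(-8))/2 = (½)*0 = 0)
n(Y) = ½ (n(Y) = (Y/Y)/2 = (½)*1 = ½)
W = 0 (W = 0/(12 - 46) = 0/(-34) = -1/34*0 = 0)
(-15798 + 1/n(25))*(W - 18024) = (-15798 + 1/(½))*(0 - 18024) = (-15798 + 2)*(-18024) = -15796*(-18024) = 284707104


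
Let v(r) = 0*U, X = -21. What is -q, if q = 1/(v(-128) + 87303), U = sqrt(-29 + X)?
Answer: -1/87303 ≈ -1.1454e-5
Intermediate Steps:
U = 5*I*sqrt(2) (U = sqrt(-29 - 21) = sqrt(-50) = 5*I*sqrt(2) ≈ 7.0711*I)
v(r) = 0 (v(r) = 0*(5*I*sqrt(2)) = 0)
q = 1/87303 (q = 1/(0 + 87303) = 1/87303 ≈ 1.1454e-5)
-q = -1*1/87303 = -1/87303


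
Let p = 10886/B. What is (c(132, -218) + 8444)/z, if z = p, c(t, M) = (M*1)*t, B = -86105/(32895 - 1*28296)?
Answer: 875343430/25032357 ≈ 34.969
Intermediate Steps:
B = -86105/4599 (B = -86105/(32895 - 28296) = -86105/4599 ≈ -18.723)
p = -50064714/86105 (p = 10886/(-86105/4599) = 10886*(-4599/86105) = -50064714/86105 ≈ -581.44)
c(t, M) = M*t
z = -50064714/86105 ≈ -581.44
(c(132, -218) + 8444)/z = (-218*132 + 8444)/(-50064714/86105) = (-28776 + 8444)*(-86105/50064714) = -20332*(-86105/50064714) = 875343430/25032357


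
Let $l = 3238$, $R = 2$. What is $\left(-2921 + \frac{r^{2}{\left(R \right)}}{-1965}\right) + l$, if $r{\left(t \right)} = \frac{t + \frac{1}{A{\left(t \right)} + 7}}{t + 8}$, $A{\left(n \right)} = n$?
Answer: $\frac{5045530139}{15916500} \approx 317.0$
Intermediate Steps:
$r{\left(t \right)} = \frac{t + \frac{1}{7 + t}}{8 + t}$ ($r{\left(t \right)} = \frac{t + \frac{1}{t + 7}}{t + 8} = \frac{t + \frac{1}{7 + t}}{8 + t}$)
$\left(-2921 + \frac{r^{2}{\left(R \right)}}{-1965}\right) + l = \left(-2921 + \frac{\left(\frac{1 + 2^{2} + 7 \cdot 2}{56 + 2^{2} + 15 \cdot 2}\right)^{2}}{-1965}\right) + 3238 = \left(-2921 + \left(\frac{1 + 4 + 14}{56 + 4 + 30}\right)^{2} \left(- \frac{1}{1965}\right)\right) + 3238 = \left(-2921 + \left(\frac{1}{90} \cdot 19\right)^{2} \left(- \frac{1}{1965}\right)\right) + 3238 = \left(-2921 + \left(\frac{19}{90}\right)^{2} \left(- \frac{1}{1965}\right)\right) + 3238 = \left(-2921 + \frac{361}{8100} \left(- \frac{1}{1965}\right)\right) + 3238 = \left(-2921 - \frac{361}{15916500}\right) + 3238 = - \frac{46492096861}{15916500} + 3238 = \frac{5045530139}{15916500}$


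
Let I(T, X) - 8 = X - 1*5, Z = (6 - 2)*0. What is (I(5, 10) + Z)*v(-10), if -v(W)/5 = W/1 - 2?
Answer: 780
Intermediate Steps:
Z = 0 (Z = 4*0 = 0)
I(T, X) = 3 + X (I(T, X) = 8 + (X - 1*5) = 8 + (X - 5) = 8 + (-5 + X) = 3 + X)
v(W) = 10 - 5*W (v(W) = -5*(W/1 - 2) = -5*(W*1 - 2) = -5*(W - 2) = -5*(-2 + W) = 10 - 5*W)
(I(5, 10) + Z)*v(-10) = ((3 + 10) + 0)*(10 - 5*(-10)) = (13 + 0)*(10 + 50) = 13*60 = 780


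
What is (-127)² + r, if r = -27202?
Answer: -11073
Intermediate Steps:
(-127)² + r = (-127)² - 27202 = 16129 - 27202 = -11073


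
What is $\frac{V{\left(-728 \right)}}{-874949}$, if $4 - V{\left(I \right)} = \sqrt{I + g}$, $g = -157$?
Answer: $- \frac{4}{874949} + \frac{i \sqrt{885}}{874949} \approx -4.5717 \cdot 10^{-6} + 3.4001 \cdot 10^{-5} i$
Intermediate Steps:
$V{\left(I \right)} = 4 - \sqrt{-157 + I}$ ($V{\left(I \right)} = 4 - \sqrt{I - 157} = 4 - \sqrt{-157 + I}$)
$\frac{V{\left(-728 \right)}}{-874949} = \frac{4 - \sqrt{-157 - 728}}{-874949} = \left(4 - \sqrt{-885}\right) \left(- \frac{1}{874949}\right) = \left(4 - i \sqrt{885}\right) \left(- \frac{1}{874949}\right) = - \frac{4}{874949} + \frac{i \sqrt{885}}{874949}$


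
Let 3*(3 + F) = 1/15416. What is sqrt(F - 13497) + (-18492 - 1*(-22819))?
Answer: 4327 + I*sqrt(7218711564438)/23124 ≈ 4327.0 + 116.19*I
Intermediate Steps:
F = -138743/46248 (F = -3 + (1/3)/15416 = -3 + (1/3)*(1/15416) = -3 + 1/46248 = -138743/46248 ≈ -3.0000)
sqrt(F - 13497) + (-18492 - 1*(-22819)) = sqrt(-138743/46248 - 13497) + (-18492 - 1*(-22819)) = sqrt(-624347999/46248) + (-18492 + 22819) = I*sqrt(7218711564438)/23124 + 4327 = 4327 + I*sqrt(7218711564438)/23124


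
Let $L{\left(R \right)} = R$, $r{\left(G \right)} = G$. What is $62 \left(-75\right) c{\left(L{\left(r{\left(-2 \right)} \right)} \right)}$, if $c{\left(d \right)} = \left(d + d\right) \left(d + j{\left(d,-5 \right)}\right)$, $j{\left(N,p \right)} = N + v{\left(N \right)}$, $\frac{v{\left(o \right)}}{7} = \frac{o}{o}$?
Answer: $55800$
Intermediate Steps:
$v{\left(o \right)} = 7$ ($v{\left(o \right)} = 7 \frac{o}{o} = 7 \cdot 1 = 7$)
$j{\left(N,p \right)} = 7 + N$ ($j{\left(N,p \right)} = N + 7 = 7 + N$)
$c{\left(d \right)} = 2 d \left(7 + 2 d\right)$ ($c{\left(d \right)} = \left(d + d\right) \left(d + \left(7 + d\right)\right) = 2 d \left(7 + 2 d\right)$)
$62 \left(-75\right) c{\left(L{\left(r{\left(-2 \right)} \right)} \right)} = 62 \left(-75\right) 2 \left(-2\right) \left(7 + 2 \left(-2\right)\right) = - 4650 \cdot 2 \left(-2\right) \left(7 - 4\right) = - 4650 \cdot 2 \left(-2\right) 3 = \left(-4650\right) \left(-12\right) = 55800$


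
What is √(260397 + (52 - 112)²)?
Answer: 3*√29333 ≈ 513.81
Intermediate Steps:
√(260397 + (52 - 112)²) = √(260397 + (-60)²) = √(260397 + 3600) = √263997 = 3*√29333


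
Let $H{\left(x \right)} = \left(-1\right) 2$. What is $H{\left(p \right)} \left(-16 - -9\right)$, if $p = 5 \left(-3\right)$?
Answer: $14$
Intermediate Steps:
$p = -15$
$H{\left(x \right)} = -2$
$H{\left(p \right)} \left(-16 - -9\right) = - 2 \left(-16 - -9\right) = - 2 \left(-16 + 9\right) = \left(-2\right) \left(-7\right) = 14$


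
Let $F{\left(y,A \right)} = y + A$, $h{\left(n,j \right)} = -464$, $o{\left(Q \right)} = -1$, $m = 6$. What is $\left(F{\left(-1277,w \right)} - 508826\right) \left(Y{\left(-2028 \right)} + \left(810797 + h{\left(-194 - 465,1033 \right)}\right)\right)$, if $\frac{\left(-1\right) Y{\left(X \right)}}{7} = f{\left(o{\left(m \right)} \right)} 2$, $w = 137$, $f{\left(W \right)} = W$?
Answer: $-413249418202$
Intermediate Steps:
$F{\left(y,A \right)} = A + y$
$Y{\left(X \right)} = 14$ ($Y{\left(X \right)} = - 7 \left(\left(-1\right) 2\right) = \left(-7\right) \left(-2\right) = 14$)
$\left(F{\left(-1277,w \right)} - 508826\right) \left(Y{\left(-2028 \right)} + \left(810797 + h{\left(-194 - 465,1033 \right)}\right)\right) = \left(\left(137 - 1277\right) - 508826\right) \left(14 + \left(810797 - 464\right)\right) = \left(-1140 - 508826\right) \left(14 + 810333\right) = \left(-509966\right) 810347 = -413249418202$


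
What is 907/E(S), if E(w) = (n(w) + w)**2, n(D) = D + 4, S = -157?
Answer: 907/96100 ≈ 0.0094381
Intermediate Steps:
n(D) = 4 + D
E(w) = (4 + 2*w)**2 (E(w) = ((4 + w) + w)**2 = (4 + 2*w)**2)
907/E(S) = 907/((4*(2 - 157)**2)) = 907/((4*(-155)**2)) = 907/((4*24025)) = 907/96100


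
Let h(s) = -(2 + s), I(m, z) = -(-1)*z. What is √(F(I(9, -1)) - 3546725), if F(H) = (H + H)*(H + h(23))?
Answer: I*√3546673 ≈ 1883.3*I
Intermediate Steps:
I(m, z) = z
h(s) = -2 - s
F(H) = 2*H*(-25 + H) (F(H) = (H + H)*(H + (-2 - 1*23)) = (2*H)*(H + (-2 - 23)) = (2*H)*(H - 25) = (2*H)*(-25 + H) = 2*H*(-25 + H))
√(F(I(9, -1)) - 3546725) = √(2*(-1)*(-25 - 1) - 3546725) = √(2*(-1)*(-26) - 3546725) = √(52 - 3546725) = √(-3546673) = I*√3546673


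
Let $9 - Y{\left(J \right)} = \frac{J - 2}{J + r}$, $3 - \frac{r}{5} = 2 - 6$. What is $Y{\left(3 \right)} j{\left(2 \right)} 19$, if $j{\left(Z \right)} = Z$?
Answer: $341$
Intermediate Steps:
$r = 35$ ($r = 15 - 5 \left(2 - 6\right) = 15 - -20 = 15 + 20 = 35$)
$Y{\left(J \right)} = 9 - \frac{-2 + J}{35 + J}$ ($Y{\left(J \right)} = 9 - \frac{J - 2}{J + 35} = 9 - \frac{-2 + J}{35 + J}$)
$Y{\left(3 \right)} j{\left(2 \right)} 19 = \frac{317 + 8 \cdot 3}{35 + 3} \cdot 2 \cdot 19 = \frac{317 + 24}{38} \cdot 2 \cdot 19 = \frac{1}{38} \cdot 341 \cdot 2 \cdot 19 = \frac{341}{38} \cdot 2 \cdot 19 = \frac{341}{19} \cdot 19 = 341$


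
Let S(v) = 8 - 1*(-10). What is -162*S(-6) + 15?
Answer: -2901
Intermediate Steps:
S(v) = 18 (S(v) = 8 + 10 = 18)
-162*S(-6) + 15 = -162*18 + 15 = -2916 + 15 = -2901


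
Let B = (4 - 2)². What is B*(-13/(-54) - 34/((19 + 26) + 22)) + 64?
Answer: 113846/1809 ≈ 62.933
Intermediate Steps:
B = 4 (B = 2² = 4)
B*(-13/(-54) - 34/((19 + 26) + 22)) + 64 = 4*(-13/(-54) - 34/((19 + 26) + 22)) + 64 = 4*(-13*(-1/54) - 34/(45 + 22)) + 64 = 4*(13/54 - 34/67) + 64 = 4*(-965/3618) + 64 = -1930/1809 + 64 = 113846/1809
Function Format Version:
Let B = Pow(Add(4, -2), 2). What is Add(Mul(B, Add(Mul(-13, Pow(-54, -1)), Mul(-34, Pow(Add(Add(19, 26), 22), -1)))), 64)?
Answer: Rational(113846, 1809) ≈ 62.933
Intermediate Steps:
B = 4 (B = Pow(2, 2) = 4)
Add(Mul(B, Add(Mul(-13, Pow(-54, -1)), Mul(-34, Pow(Add(Add(19, 26), 22), -1)))), 64) = Add(Mul(4, Add(Mul(-13, Pow(-54, -1)), Mul(-34, Pow(Add(Add(19, 26), 22), -1)))), 64) = Add(Mul(4, Add(Mul(-13, Rational(-1, 54)), Mul(-34, Pow(Add(45, 22), -1)))), 64) = Add(Mul(4, Add(Rational(13, 54), Mul(-34, Pow(67, -1)))), 64) = Add(Mul(4, Add(Rational(13, 54), Mul(-34, Rational(1, 67)))), 64) = Add(Mul(4, Add(Rational(13, 54), Rational(-34, 67))), 64) = Add(Mul(4, Rational(-965, 3618)), 64) = Add(Rational(-1930, 1809), 64) = Rational(113846, 1809)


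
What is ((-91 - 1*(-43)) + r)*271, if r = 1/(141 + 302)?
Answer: -5762273/443 ≈ -13007.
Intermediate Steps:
r = 1/443 ≈ 0.0022573
((-91 - 1*(-43)) + r)*271 = ((-91 - 1*(-43)) + 1/443)*271 = ((-91 + 43) + 1/443)*271 = (-48 + 1/443)*271 = -21263/443*271 = -5762273/443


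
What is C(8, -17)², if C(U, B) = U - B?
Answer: 625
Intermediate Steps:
C(8, -17)² = (8 - 1*(-17))² = (8 + 17)² = 25² = 625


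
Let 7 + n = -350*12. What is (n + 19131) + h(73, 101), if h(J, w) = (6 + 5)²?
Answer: 15045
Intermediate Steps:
h(J, w) = 121 (h(J, w) = 11² = 121)
n = -4207 (n = -7 - 350*12 = -7 - 4200 = -4207)
(n + 19131) + h(73, 101) = (-4207 + 19131) + 121 = 14924 + 121 = 15045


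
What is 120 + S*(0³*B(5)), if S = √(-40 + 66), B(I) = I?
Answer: 120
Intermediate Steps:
S = √26 ≈ 5.0990
120 + S*(0³*B(5)) = 120 + √26*(0³*5) = 120 + √26*(0*5) = 120 + √26*0 = 120 + 0 = 120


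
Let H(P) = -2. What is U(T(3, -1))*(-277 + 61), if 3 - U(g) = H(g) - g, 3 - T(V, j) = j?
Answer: -1944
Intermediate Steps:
T(V, j) = 3 - j
U(g) = 5 + g (U(g) = 3 - (-2 - g) = 3 + (2 + g) = 5 + g)
U(T(3, -1))*(-277 + 61) = (5 + (3 - 1*(-1)))*(-277 + 61) = (5 + (3 + 1))*(-216) = (5 + 4)*(-216) = 9*(-216) = -1944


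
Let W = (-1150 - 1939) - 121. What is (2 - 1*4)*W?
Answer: 6420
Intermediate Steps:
W = -3210 (W = -3089 - 121 = -3210)
(2 - 1*4)*W = (2 - 1*4)*(-3210) = (2 - 4)*(-3210) = -2*(-3210) = 6420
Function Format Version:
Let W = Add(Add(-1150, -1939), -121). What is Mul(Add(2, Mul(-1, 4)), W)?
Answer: 6420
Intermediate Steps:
W = -3210 (W = Add(-3089, -121) = -3210)
Mul(Add(2, Mul(-1, 4)), W) = Mul(Add(2, Mul(-1, 4)), -3210) = Mul(Add(2, -4), -3210) = Mul(-2, -3210) = 6420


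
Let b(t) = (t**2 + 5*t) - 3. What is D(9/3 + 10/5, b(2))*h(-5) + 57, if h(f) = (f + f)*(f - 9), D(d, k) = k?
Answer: 1597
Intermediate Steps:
b(t) = -3 + t**2 + 5*t
h(f) = 2*f*(-9 + f) (h(f) = (2*f)*(-9 + f) = 2*f*(-9 + f))
D(9/3 + 10/5, b(2))*h(-5) + 57 = (-3 + 2**2 + 5*2)*(2*(-5)*(-9 - 5)) + 57 = (-3 + 4 + 10)*(2*(-5)*(-14)) + 57 = 11*140 + 57 = 1540 + 57 = 1597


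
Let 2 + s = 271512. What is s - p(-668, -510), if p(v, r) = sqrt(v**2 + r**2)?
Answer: 271510 - 2*sqrt(176581) ≈ 2.7067e+5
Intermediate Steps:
s = 271510 (s = -2 + 271512 = 271510)
p(v, r) = sqrt(r**2 + v**2)
s - p(-668, -510) = 271510 - sqrt((-510)**2 + (-668)**2) = 271510 - sqrt(260100 + 446224) = 271510 - sqrt(706324) = 271510 - 2*sqrt(176581)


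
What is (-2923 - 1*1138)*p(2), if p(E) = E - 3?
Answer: 4061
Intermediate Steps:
p(E) = -3 + E
(-2923 - 1*1138)*p(2) = (-2923 - 1*1138)*(-3 + 2) = (-2923 - 1138)*(-1) = -4061*(-1) = 4061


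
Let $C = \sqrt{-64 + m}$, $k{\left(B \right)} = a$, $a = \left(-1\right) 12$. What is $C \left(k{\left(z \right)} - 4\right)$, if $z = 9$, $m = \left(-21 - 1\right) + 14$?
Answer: $- 96 i \sqrt{2} \approx - 135.76 i$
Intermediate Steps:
$m = -8$ ($m = -22 + 14 = -8$)
$a = -12$
$k{\left(B \right)} = -12$
$C = 6 i \sqrt{2}$ ($C = \sqrt{-64 - 8} = \sqrt{-72} = 6 i \sqrt{2} \approx 8.4853 i$)
$C \left(k{\left(z \right)} - 4\right) = 6 i \sqrt{2} \left(-12 - 4\right) = 6 i \sqrt{2} \left(-16\right) = - 96 i \sqrt{2}$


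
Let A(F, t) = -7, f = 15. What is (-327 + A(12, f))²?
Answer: 111556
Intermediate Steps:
(-327 + A(12, f))² = (-327 - 7)² = (-334)² = 111556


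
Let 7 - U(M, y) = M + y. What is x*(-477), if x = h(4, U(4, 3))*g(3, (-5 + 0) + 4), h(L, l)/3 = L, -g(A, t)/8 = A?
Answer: 137376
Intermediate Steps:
U(M, y) = 7 - M - y (U(M, y) = 7 - (M + y) = 7 + (-M - y) = 7 - M - y)
g(A, t) = -8*A
h(L, l) = 3*L
x = -288 (x = (3*4)*(-8*3) = 12*(-24) = -288)
x*(-477) = -288*(-477) = 137376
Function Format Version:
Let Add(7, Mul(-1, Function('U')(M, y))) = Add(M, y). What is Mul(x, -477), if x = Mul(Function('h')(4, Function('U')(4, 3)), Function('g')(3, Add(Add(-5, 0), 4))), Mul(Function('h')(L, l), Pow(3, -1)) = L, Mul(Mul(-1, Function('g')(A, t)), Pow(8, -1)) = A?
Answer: 137376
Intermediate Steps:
Function('U')(M, y) = Add(7, Mul(-1, M), Mul(-1, y)) (Function('U')(M, y) = Add(7, Mul(-1, Add(M, y))) = Add(7, Add(Mul(-1, M), Mul(-1, y))) = Add(7, Mul(-1, M), Mul(-1, y)))
Function('g')(A, t) = Mul(-8, A)
Function('h')(L, l) = Mul(3, L)
x = -288 (x = Mul(Mul(3, 4), Mul(-8, 3)) = Mul(12, -24) = -288)
Mul(x, -477) = Mul(-288, -477) = 137376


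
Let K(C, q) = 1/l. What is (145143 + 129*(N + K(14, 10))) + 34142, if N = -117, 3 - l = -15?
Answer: 985195/6 ≈ 1.6420e+5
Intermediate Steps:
l = 18 (l = 3 - 1*(-15) = 3 + 15 = 18)
K(C, q) = 1/18
(145143 + 129*(N + K(14, 10))) + 34142 = (145143 + 129*(-117 + 1/18)) + 34142 = (145143 + 129*(-2105/18)) + 34142 = (145143 - 90515/6) + 34142 = 780343/6 + 34142 = 985195/6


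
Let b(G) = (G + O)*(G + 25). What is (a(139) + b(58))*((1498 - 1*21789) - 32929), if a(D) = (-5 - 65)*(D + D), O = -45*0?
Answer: 779460120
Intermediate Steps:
O = 0
b(G) = G*(25 + G) (b(G) = (G + 0)*(G + 25) = G*(25 + G))
a(D) = -140*D
(a(139) + b(58))*((1498 - 1*21789) - 32929) = (-140*139 + 58*(25 + 58))*((1498 - 1*21789) - 32929) = (-19460 + 58*83)*((1498 - 21789) - 32929) = (-19460 + 4814)*(-20291 - 32929) = -14646*(-53220) = 779460120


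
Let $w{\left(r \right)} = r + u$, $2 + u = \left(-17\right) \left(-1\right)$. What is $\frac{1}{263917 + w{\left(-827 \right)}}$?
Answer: $\frac{1}{263105} \approx 3.8008 \cdot 10^{-6}$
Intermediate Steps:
$u = 15$ ($u = -2 - -17 = -2 + 17 = 15$)
$w{\left(r \right)} = 15 + r$ ($w{\left(r \right)} = r + 15 = 15 + r$)
$\frac{1}{263917 + w{\left(-827 \right)}} = \frac{1}{263917 + \left(15 - 827\right)} = \frac{1}{263917 - 812} = \frac{1}{263105}$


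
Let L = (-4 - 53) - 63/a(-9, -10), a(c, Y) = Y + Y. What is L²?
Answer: 1159929/400 ≈ 2899.8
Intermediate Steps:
a(c, Y) = 2*Y
L = -1077/20 (L = (-4 - 53) - 63/(2*(-10)) = -57 - 63/(-20) = -57 - 63*(-1/20) = -57 + 63/20 = -1077/20 ≈ -53.850)
L² = (-1077/20)² = 1159929/400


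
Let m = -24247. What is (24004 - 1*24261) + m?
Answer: -24504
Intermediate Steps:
(24004 - 1*24261) + m = (24004 - 1*24261) - 24247 = (24004 - 24261) - 24247 = -257 - 24247 = -24504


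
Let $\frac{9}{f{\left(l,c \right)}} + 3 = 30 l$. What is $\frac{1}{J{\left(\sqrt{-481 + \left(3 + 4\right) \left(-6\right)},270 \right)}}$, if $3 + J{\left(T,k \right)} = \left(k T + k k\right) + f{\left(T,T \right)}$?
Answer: $\frac{i + 10 \sqrt{523}}{42 \left(17350 \sqrt{523} + 35357 i\right)} \approx 1.362 \cdot 10^{-5} - 1.1537 \cdot 10^{-6} i$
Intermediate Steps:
$f{\left(l,c \right)} = \frac{9}{-3 + 30 l}$
$J{\left(T,k \right)} = -3 + k^{2} + \frac{3}{-1 + 10 T} + T k$ ($J{\left(T,k \right)} = -3 + \left(\left(k T + k k\right) + \frac{3}{-1 + 10 T}\right) = -3 + \left(\left(T k + k^{2}\right) + \frac{3}{-1 + 10 T}\right) = -3 + \left(\left(k^{2} + T k\right) + \frac{3}{-1 + 10 T}\right) = -3 + \left(k^{2} + \frac{3}{-1 + 10 T} + T k\right) = -3 + k^{2} + \frac{3}{-1 + 10 T} + T k$)
$\frac{1}{J{\left(\sqrt{-481 + \left(3 + 4\right) \left(-6\right)},270 \right)}} = \frac{1}{\frac{1}{-1 + 10 \sqrt{-481 + \left(3 + 4\right) \left(-6\right)}} \left(3 + \left(-1 + 10 \sqrt{-481 + \left(3 + 4\right) \left(-6\right)}\right) \left(-3 + 270^{2} + \sqrt{-481 + \left(3 + 4\right) \left(-6\right)} 270\right)\right)} = \frac{1}{\frac{1}{-1 + 10 \sqrt{-481 + 7 \left(-6\right)}} \left(3 + \left(-1 + 10 \sqrt{-481 + 7 \left(-6\right)}\right) \left(-3 + 72900 + \sqrt{-481 + 7 \left(-6\right)} 270\right)\right)} = \frac{1}{\frac{1}{-1 + 10 \sqrt{-481 - 42}} \left(3 + \left(-1 + 10 \sqrt{-481 - 42}\right) \left(-3 + 72900 + \sqrt{-481 - 42} \cdot 270\right)\right)} = \frac{1}{\frac{1}{-1 + 10 \sqrt{-523}} \left(3 + \left(-1 + 10 \sqrt{-523}\right) \left(-3 + 72900 + \sqrt{-523} \cdot 270\right)\right)} = \frac{1}{\frac{1}{-1 + 10 i \sqrt{523}} \left(3 + \left(-1 + 10 i \sqrt{523}\right) \left(-3 + 72900 + i \sqrt{523} \cdot 270\right)\right)} = \frac{1}{\frac{1}{-1 + 10 i \sqrt{523}} \left(3 + \left(-1 + 10 i \sqrt{523}\right) \left(-3 + 72900 + 270 i \sqrt{523}\right)\right)} = \frac{1}{\frac{1}{-1 + 10 i \sqrt{523}} \left(3 + \left(-1 + 10 i \sqrt{523}\right) \left(72897 + 270 i \sqrt{523}\right)\right)} = \frac{-1 + 10 i \sqrt{523}}{3 + \left(-1 + 10 i \sqrt{523}\right) \left(72897 + 270 i \sqrt{523}\right)}$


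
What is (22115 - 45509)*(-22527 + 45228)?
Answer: -531067194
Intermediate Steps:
(22115 - 45509)*(-22527 + 45228) = -23394*22701 = -531067194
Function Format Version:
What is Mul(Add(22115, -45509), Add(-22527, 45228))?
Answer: -531067194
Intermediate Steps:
Mul(Add(22115, -45509), Add(-22527, 45228)) = Mul(-23394, 22701) = -531067194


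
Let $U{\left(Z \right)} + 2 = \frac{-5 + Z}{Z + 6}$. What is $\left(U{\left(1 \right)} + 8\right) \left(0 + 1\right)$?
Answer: $\frac{38}{7} \approx 5.4286$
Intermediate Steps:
$U{\left(Z \right)} = -2 + \frac{-5 + Z}{6 + Z}$ ($U{\left(Z \right)} = -2 + \frac{-5 + Z}{Z + 6} = -2 + \frac{-5 + Z}{6 + Z}$)
$\left(U{\left(1 \right)} + 8\right) \left(0 + 1\right) = \left(\frac{-17 - 1}{6 + 1} + 8\right) \left(0 + 1\right) = \left(\frac{-17 - 1}{7} + 8\right) 1 = \left(\frac{1}{7} \left(-18\right) + 8\right) 1 = \left(- \frac{18}{7} + 8\right) 1 = \frac{38}{7} \cdot 1 = \frac{38}{7}$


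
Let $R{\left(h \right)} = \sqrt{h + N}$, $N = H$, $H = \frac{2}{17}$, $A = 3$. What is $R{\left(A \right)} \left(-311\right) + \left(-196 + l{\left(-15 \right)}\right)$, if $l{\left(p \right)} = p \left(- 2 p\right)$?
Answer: $-646 - \frac{311 \sqrt{901}}{17} \approx -1195.1$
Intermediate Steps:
$H = \frac{2}{17}$ ($H = 2 \cdot \frac{1}{17} = \frac{2}{17} \approx 0.11765$)
$l{\left(p \right)} = - 2 p^{2}$
$N = \frac{2}{17} \approx 0.11765$
$R{\left(h \right)} = \sqrt{\frac{2}{17} + h}$ ($R{\left(h \right)} = \sqrt{h + \frac{2}{17}} = \sqrt{\frac{2}{17} + h}$)
$R{\left(A \right)} \left(-311\right) + \left(-196 + l{\left(-15 \right)}\right) = \frac{\sqrt{34 + 289 \cdot 3}}{17} \left(-311\right) - \left(196 + 2 \left(-15\right)^{2}\right) = \frac{\sqrt{34 + 867}}{17} \left(-311\right) - 646 = \frac{\sqrt{901}}{17} \left(-311\right) - 646 = - \frac{311 \sqrt{901}}{17} - 646 = -646 - \frac{311 \sqrt{901}}{17}$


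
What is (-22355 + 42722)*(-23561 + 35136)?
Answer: 235748025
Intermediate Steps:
(-22355 + 42722)*(-23561 + 35136) = 20367*11575 = 235748025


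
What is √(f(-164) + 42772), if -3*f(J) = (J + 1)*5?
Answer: √387393/3 ≈ 207.47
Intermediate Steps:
f(J) = -5/3 - 5*J/3 (f(J) = -(J + 1)*5/3 = -(1 + J)*5/3 = -(5 + 5*J)/3 = -5/3 - 5*J/3)
√(f(-164) + 42772) = √((-5/3 - 5/3*(-164)) + 42772) = √((-5/3 + 820/3) + 42772) = √(815/3 + 42772) = √(129131/3) = √387393/3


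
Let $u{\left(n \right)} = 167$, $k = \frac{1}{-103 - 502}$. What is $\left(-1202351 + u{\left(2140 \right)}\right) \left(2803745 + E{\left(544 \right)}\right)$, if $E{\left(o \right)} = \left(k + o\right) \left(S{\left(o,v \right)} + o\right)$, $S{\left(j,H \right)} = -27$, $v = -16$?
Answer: $- \frac{203980050856512}{55} \approx -3.7087 \cdot 10^{12}$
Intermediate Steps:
$k = - \frac{1}{605}$ ($k = \frac{1}{-605} = - \frac{1}{605} \approx -0.0016529$)
$E{\left(o \right)} = \left(-27 + o\right) \left(- \frac{1}{605} + o\right)$ ($E{\left(o \right)} = \left(- \frac{1}{605} + o\right) \left(-27 + o\right) = \left(-27 + o\right) \left(- \frac{1}{605} + o\right)$)
$\left(-1202351 + u{\left(2140 \right)}\right) \left(2803745 + E{\left(544 \right)}\right) = \left(-1202351 + 167\right) \left(2803745 + \left(\frac{27}{605} + 544^{2} - \frac{8886784}{605}\right)\right) = - 1202184 \left(2803745 + \left(\frac{27}{605} + 295936 - \frac{8886784}{605}\right)\right) = - 1202184 \left(2803745 + \frac{15468593}{55}\right) = \left(-1202184\right) \frac{169674568}{55} = - \frac{203980050856512}{55}$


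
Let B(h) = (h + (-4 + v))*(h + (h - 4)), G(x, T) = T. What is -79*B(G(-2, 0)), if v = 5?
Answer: 316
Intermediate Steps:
B(h) = (1 + h)*(-4 + 2*h) (B(h) = (h + (-4 + 5))*(h + (h - 4)) = (h + 1)*(h + (-4 + h)) = (1 + h)*(-4 + 2*h))
-79*B(G(-2, 0)) = -79*(-4 - 2*0 + 2*0²) = -79*(-4 + 0 + 2*0) = -79*(-4 + 0 + 0) = -79*(-4) = 316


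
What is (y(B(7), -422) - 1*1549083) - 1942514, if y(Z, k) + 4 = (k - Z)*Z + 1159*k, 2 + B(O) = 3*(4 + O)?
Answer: -3994742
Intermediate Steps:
B(O) = 10 + 3*O (B(O) = -2 + 3*(4 + O) = -2 + (12 + 3*O) = 10 + 3*O)
y(Z, k) = -4 + 1159*k + Z*(k - Z) (y(Z, k) = -4 + ((k - Z)*Z + 1159*k) = -4 + (Z*(k - Z) + 1159*k) = -4 + (1159*k + Z*(k - Z)) = -4 + 1159*k + Z*(k - Z))
(y(B(7), -422) - 1*1549083) - 1942514 = ((-4 - (10 + 3*7)² + 1159*(-422) + (10 + 3*7)*(-422)) - 1*1549083) - 1942514 = ((-4 - (10 + 21)² - 489098 + (10 + 21)*(-422)) - 1549083) - 1942514 = ((-4 - 1*31² - 489098 + 31*(-422)) - 1549083) - 1942514 = ((-4 - 1*961 - 489098 - 13082) - 1549083) - 1942514 = ((-4 - 961 - 489098 - 13082) - 1549083) - 1942514 = (-503145 - 1549083) - 1942514 = -2052228 - 1942514 = -3994742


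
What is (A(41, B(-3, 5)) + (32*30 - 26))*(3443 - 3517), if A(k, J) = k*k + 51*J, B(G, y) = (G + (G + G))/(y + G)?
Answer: -176527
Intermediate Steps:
B(G, y) = 3*G/(G + y) (B(G, y) = (G + 2*G)/(G + y) = (3*G)/(G + y) = 3*G/(G + y))
A(k, J) = k**2 + 51*J
(A(41, B(-3, 5)) + (32*30 - 26))*(3443 - 3517) = ((41**2 + 51*(3*(-3)/(-3 + 5))) + (32*30 - 26))*(3443 - 3517) = ((1681 + 51*(3*(-3)/2)) + (960 - 26))*(-74) = ((1681 + 51*(3*(-3)*(1/2))) + 934)*(-74) = ((1681 + 51*(-9/2)) + 934)*(-74) = ((1681 - 459/2) + 934)*(-74) = (2903/2 + 934)*(-74) = (4771/2)*(-74) = -176527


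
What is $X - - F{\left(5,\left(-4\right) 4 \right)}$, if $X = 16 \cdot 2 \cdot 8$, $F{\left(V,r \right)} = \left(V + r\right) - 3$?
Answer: $242$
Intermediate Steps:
$F{\left(V,r \right)} = -3 + V + r$
$X = 256$ ($X = 32 \cdot 8 = 256$)
$X - - F{\left(5,\left(-4\right) 4 \right)} = 256 - 14 = 242$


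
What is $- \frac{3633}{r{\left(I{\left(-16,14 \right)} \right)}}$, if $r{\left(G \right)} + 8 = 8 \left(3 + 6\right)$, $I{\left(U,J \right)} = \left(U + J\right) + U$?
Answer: $- \frac{3633}{64} \approx -56.766$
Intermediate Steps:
$I{\left(U,J \right)} = J + 2 U$ ($I{\left(U,J \right)} = \left(J + U\right) + U = J + 2 U$)
$r{\left(G \right)} = 64$ ($r{\left(G \right)} = -8 + 8 \left(3 + 6\right) = -8 + 8 \cdot 9 = -8 + 72 = 64$)
$- \frac{3633}{r{\left(I{\left(-16,14 \right)} \right)}} = - \frac{3633}{64}$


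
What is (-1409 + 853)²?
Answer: 309136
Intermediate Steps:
(-1409 + 853)² = (-556)² = 309136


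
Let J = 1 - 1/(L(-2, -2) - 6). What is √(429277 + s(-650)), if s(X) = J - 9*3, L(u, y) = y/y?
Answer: 4*√670705/5 ≈ 655.17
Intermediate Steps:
L(u, y) = 1
J = 6/5 (J = 1 - 1/(1 - 6) = 1 - 1/(-5) = 1 - 1*(-⅕) = 1 + ⅕ = 6/5 ≈ 1.2000)
s(X) = -129/5 (s(X) = 6/5 - 9*3 = 6/5 - 27 = -129/5)
√(429277 + s(-650)) = √(429277 - 129/5) = √(2146256/5) = 4*√670705/5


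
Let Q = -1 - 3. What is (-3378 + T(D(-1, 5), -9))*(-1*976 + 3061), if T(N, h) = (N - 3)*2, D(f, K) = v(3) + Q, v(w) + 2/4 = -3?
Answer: -7086915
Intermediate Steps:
Q = -4
v(w) = -7/2 (v(w) = -½ - 3 = -7/2)
D(f, K) = -15/2 (D(f, K) = -7/2 - 4 = -15/2)
T(N, h) = -6 + 2*N (T(N, h) = (-3 + N)*2 = -6 + 2*N)
(-3378 + T(D(-1, 5), -9))*(-1*976 + 3061) = (-3378 + (-6 + 2*(-15/2)))*(-1*976 + 3061) = (-3378 + (-6 - 15))*(-976 + 3061) = (-3378 - 21)*2085 = -3399*2085 = -7086915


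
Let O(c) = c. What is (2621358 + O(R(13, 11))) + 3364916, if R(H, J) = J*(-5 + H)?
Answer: 5986362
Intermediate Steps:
(2621358 + O(R(13, 11))) + 3364916 = (2621358 + 11*(-5 + 13)) + 3364916 = (2621358 + 11*8) + 3364916 = (2621358 + 88) + 3364916 = 2621446 + 3364916 = 5986362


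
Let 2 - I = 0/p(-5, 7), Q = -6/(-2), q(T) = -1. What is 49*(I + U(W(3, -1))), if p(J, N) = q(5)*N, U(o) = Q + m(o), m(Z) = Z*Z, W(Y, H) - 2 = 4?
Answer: 2009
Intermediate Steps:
W(Y, H) = 6 (W(Y, H) = 2 + 4 = 6)
m(Z) = Z²
Q = 3 (Q = -6*(-½) = 3)
U(o) = 3 + o²
p(J, N) = -N
I = 2 (I = 2 - 0/((-1*7)) = 2 - 0/(-7) = 2 - 0*(-1)/7 = 2 - 1*0 = 2 + 0 = 2)
49*(I + U(W(3, -1))) = 49*(2 + (3 + 6²)) = 49*(2 + (3 + 36)) = 49*(2 + 39) = 49*41 = 2009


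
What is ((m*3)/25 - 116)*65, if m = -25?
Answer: -7735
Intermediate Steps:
((m*3)/25 - 116)*65 = (-25*3/25 - 116)*65 = (-75*1/25 - 116)*65 = (-3 - 116)*65 = -119*65 = -7735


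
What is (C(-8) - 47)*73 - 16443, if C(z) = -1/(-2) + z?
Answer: -40843/2 ≈ -20422.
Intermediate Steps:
C(z) = 1/2 + z (C(z) = -1*(-1/2) + z = 1/2 + z)
(C(-8) - 47)*73 - 16443 = ((1/2 - 8) - 47)*73 - 16443 = (-15/2 - 47)*73 - 16443 = -109/2*73 - 16443 = -7957/2 - 16443 = -40843/2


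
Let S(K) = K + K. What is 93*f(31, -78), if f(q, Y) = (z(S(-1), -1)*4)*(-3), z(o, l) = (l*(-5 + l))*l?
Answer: 6696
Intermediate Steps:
S(K) = 2*K
z(o, l) = l**2*(-5 + l)
f(q, Y) = 72 (f(q, Y) = (((-1)**2*(-5 - 1))*4)*(-3) = ((1*(-6))*4)*(-3) = -6*4*(-3) = -24*(-3) = 72)
93*f(31, -78) = 93*72 = 6696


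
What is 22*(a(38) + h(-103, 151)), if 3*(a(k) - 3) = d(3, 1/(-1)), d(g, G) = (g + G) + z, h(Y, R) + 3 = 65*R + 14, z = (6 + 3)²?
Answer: 650540/3 ≈ 2.1685e+5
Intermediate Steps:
z = 81 (z = 9² = 81)
h(Y, R) = 11 + 65*R (h(Y, R) = -3 + (65*R + 14) = -3 + (14 + 65*R) = 11 + 65*R)
d(g, G) = 81 + G + g (d(g, G) = (g + G) + 81 = (G + g) + 81 = 81 + G + g)
a(k) = 92/3 (a(k) = 3 + (81 + 1/(-1) + 3)/3 = 3 + (81 - 1 + 3)/3 = 3 + (⅓)*83 = 3 + 83/3 = 92/3)
22*(a(38) + h(-103, 151)) = 22*(92/3 + (11 + 65*151)) = 22*(92/3 + (11 + 9815)) = 22*(92/3 + 9826) = 22*(29570/3) = 650540/3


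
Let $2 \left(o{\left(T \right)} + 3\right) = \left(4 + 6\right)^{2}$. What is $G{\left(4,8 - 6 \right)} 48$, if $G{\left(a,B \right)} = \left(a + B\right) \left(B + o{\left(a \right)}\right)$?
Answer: $14112$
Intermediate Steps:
$o{\left(T \right)} = 47$ ($o{\left(T \right)} = -3 + \frac{\left(4 + 6\right)^{2}}{2} = -3 + \frac{10^{2}}{2} = -3 + \frac{1}{2} \cdot 100 = -3 + 50 = 47$)
$G{\left(a,B \right)} = \left(47 + B\right) \left(B + a\right)$ ($G{\left(a,B \right)} = \left(a + B\right) \left(B + 47\right) = \left(B + a\right) \left(47 + B\right) = \left(47 + B\right) \left(B + a\right)$)
$G{\left(4,8 - 6 \right)} 48 = \left(\left(8 - 6\right)^{2} + 47 \left(8 - 6\right) + 47 \cdot 4 + \left(8 - 6\right) 4\right) 48 = \left(2^{2} + 47 \cdot 2 + 188 + 2 \cdot 4\right) 48 = \left(4 + 94 + 188 + 8\right) 48 = 294 \cdot 48 = 14112$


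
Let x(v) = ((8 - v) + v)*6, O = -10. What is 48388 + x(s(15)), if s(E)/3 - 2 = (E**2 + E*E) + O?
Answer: 48436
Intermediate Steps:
s(E) = -24 + 6*E**2 (s(E) = 6 + 3*((E**2 + E*E) - 10) = 6 + 3*((E**2 + E**2) - 10) = 6 + 3*(2*E**2 - 10) = 6 + 3*(-10 + 2*E**2) = 6 + (-30 + 6*E**2) = -24 + 6*E**2)
x(v) = 48 (x(v) = 8*6 = 48)
48388 + x(s(15)) = 48388 + 48 = 48436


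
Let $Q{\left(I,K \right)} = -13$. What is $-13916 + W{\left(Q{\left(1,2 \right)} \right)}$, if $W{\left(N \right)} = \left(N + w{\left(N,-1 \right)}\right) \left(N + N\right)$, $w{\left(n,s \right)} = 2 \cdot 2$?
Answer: $-13682$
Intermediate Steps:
$w{\left(n,s \right)} = 4$
$W{\left(N \right)} = 2 N \left(4 + N\right)$ ($W{\left(N \right)} = \left(N + 4\right) \left(N + N\right) = \left(4 + N\right) 2 N = 2 N \left(4 + N\right)$)
$-13916 + W{\left(Q{\left(1,2 \right)} \right)} = -13916 + 2 \left(-13\right) \left(4 - 13\right) = -13916 + 2 \left(-13\right) \left(-9\right) = -13916 + 234 = -13682$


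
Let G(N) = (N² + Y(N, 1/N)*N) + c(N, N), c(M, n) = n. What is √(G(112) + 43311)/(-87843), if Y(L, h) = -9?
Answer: -√54959/87843 ≈ -0.0026688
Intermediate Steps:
G(N) = N² - 8*N (G(N) = (N² - 9*N) + N = N² - 8*N)
√(G(112) + 43311)/(-87843) = √(112*(-8 + 112) + 43311)/(-87843) = √(112*104 + 43311)*(-1/87843) = √(11648 + 43311)*(-1/87843) = √54959*(-1/87843) = -√54959/87843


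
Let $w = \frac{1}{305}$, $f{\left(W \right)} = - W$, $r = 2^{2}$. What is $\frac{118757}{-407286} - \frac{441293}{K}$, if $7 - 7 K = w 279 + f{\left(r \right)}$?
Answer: $- \frac{191864584550131}{626405868} \approx -3.0629 \cdot 10^{5}$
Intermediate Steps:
$r = 4$
$w = \frac{1}{305} \approx 0.0032787$
$K = \frac{3076}{2135}$ ($K = 1 - \frac{\frac{1}{305} \cdot 279 - 4}{7} = 1 - \frac{\frac{279}{305} - 4}{7} = 1 - - \frac{941}{2135} = 1 + \frac{941}{2135} = \frac{3076}{2135} \approx 1.4408$)
$\frac{118757}{-407286} - \frac{441293}{K} = \frac{118757}{-407286} - \frac{441293}{\frac{3076}{2135}} = 118757 \left(- \frac{1}{407286}\right) - \frac{942160555}{3076} = - \frac{118757}{407286} - \frac{942160555}{3076} = - \frac{191864584550131}{626405868}$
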